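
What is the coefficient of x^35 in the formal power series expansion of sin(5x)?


The Maclaurin series is sin(t) = sum_{k>=0} (-1)^k t^(2k+1) / (2k+1)!, so substituting t = 5x, only odd powers of x are nonzero, with coefficient of x^(2k+1) equal to (-1)^k 5^(2k+1) / (2k+1)!.
Write 35 = 2*17 + 1, giving the coefficient (-1)^17 * 5^35 / 35! = -2910383045673370361328125/10333147966386144929666651337523200000000 = -7450580596923828125/26452858793948531019946627424059392.

-7450580596923828125/26452858793948531019946627424059392


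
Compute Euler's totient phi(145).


phi(n) counts integers in [1, n] coprime to n. Using the multiplicative formula phi(n) = n * prod_{p | n} (1 - 1/p):
145 = 5 * 29, so
phi(145) = 145 * (1 - 1/5) * (1 - 1/29) = 112.

112


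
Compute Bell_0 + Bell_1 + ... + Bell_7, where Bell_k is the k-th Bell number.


Recall Bell_k counts set partitions of a k-set (with Bell_0 = 1 by convention).
Bell_0 through Bell_7: 1, 1, 2, 5, 15, 52, 203, 877
Sum = 1 + 1 + 2 + 5 + 15 + 52 + 203 + 877 = 1156.

1156


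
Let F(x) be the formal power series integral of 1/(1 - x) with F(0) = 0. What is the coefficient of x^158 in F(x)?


1/(1 - x) = sum_{k>=0} x^k. Integrating termwise and using F(0) = 0 gives
F(x) = sum_{k>=0} x^(k+1) / (k+1) = sum_{m>=1} x^m / m = -ln(1 - x).
So the coefficient of x^158 is 1/158 = 1/158.

1/158


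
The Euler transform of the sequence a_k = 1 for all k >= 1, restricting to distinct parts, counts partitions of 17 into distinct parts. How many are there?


Partitions of 17 into distinct parts can be computed via generating function.
Product (1+x)(1+x^2)(1+x^3)...
The coefficient of x^17 = 38

38


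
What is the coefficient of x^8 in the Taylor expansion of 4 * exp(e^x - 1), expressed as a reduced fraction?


exp(e^x - 1) = sum_{k>=0} Bell_k x^k / k!, where Bell_k is the k-th Bell number.
So the coefficient of x^8 is 4 * Bell_8 / 8!.
Computing: Bell_8 = 4140 and 8! = 40320, giving
4 * 4140/40320 = 23/56.

23/56


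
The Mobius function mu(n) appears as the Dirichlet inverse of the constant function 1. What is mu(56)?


56 has a squared prime factor, so mu(56) = 0.
Factorization reveals a repeated prime.

0


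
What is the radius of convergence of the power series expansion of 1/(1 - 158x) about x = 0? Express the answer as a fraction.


Expanding 1/(1 - 158x) = sum_{k>=0} 158^k x^k, the series converges when |158x| < 1, i.e., |x| < 1/158.
So the radius of convergence is 1/158 = 1/158.

1/158


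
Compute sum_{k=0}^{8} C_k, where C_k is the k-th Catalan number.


C_0 through C_8: 1, 1, 2, 5, 14, 42, 132, 429, 1430
Sum = 1 + 1 + 2 + 5 + 14 + 42 + 132 + 429 + 1430
= 2056

2056


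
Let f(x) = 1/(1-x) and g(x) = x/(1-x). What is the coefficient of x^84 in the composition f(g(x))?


First simplify the composition: f(g(x)) = 1/(1 - x/(1-x)) = (1-x)/((1-x) - x) = (1-x)/(1-2x).
Now extract the coefficient. Write (1-x)/(1-2x) = 1/(1-2x) - x/(1-2x).
The coefficient of x^n in 1/(1-2x) is 2^n, and in x/(1-2x) is 2^(n-1) (for n >= 1).
So the coefficient of x^84 is 2^84 - 2^83 = 19342813113834066795298816 - 9671406556917033397649408 = 9671406556917033397649408.

9671406556917033397649408


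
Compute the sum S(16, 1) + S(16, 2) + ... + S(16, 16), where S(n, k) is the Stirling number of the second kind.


By definition, S(n, k) counts partitions of an n-set into exactly k nonempty blocks.
Computing row n = 16 for k = 1..16:
S(16, k): 1, 32767, 7141686, 171798901, 1096190550, 2734926558, 3281882604, 2141764053, 820784250, 193754990, 28936908, 2757118, 165620, 6020, 120, 1
Sum = 10480142147. (This equals Bell_16 since the sum runs over all k.)

10480142147


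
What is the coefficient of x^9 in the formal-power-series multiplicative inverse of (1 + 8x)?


The inverse is 1/(1 + 8x). Apply the geometric identity 1/(1 - y) = sum_{k>=0} y^k with y = -8x:
1/(1 + 8x) = sum_{k>=0} (-8)^k x^k.
So the coefficient of x^9 is (-8)^9 = -134217728.

-134217728


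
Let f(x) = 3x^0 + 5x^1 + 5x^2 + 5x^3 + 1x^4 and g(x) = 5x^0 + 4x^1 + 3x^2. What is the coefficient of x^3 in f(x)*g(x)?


Cauchy product at x^3:
5*3 + 5*4 + 5*5
= 60

60


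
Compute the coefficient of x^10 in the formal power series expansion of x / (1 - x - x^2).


Let f(x) = sum_{k>=0} a_k x^k. Multiplying f(x) * (1 - x - x^2) = x and matching coefficients gives a_0 = 0, a_1 = 1, and a_k = a_{k-1} + a_{k-2} for k >= 2. These are the Fibonacci numbers F_k.
Iterating from F_0 = 0, F_1 = 1:
F_0=0, F_1=1, F_2=1, F_3=2, F_4=3, F_5=5, F_6=8, F_7=13, F_8=21, F_9=34, ...
F_10 = 55.

55


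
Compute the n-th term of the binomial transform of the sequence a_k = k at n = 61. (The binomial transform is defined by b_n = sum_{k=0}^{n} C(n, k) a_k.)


With a_k = k, b_n = sum_{k=0}^{n} C(n, k) k. Using k * C(n, k) = n * C(n-1, k-1) gives b_n = n * sum_{k>=1} C(n-1, k-1) = n * 2^(n-1).
For n = 61: 61 * 2^60 = 61 * 1152921504606846976 = 70328211781017665536.

70328211781017665536


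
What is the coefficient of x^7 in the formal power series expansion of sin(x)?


The Maclaurin series is sin(t) = sum_{k>=0} (-1)^k t^(2k+1) / (2k+1)!, so substituting t = x, only odd powers of x are nonzero, with coefficient of x^(2k+1) equal to (-1)^k / (2k+1)!.
Write 7 = 2*3 + 1, giving the coefficient (-1)^3 / 7! = -1/5040 = -1/5040.

-1/5040


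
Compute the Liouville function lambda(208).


The Liouville function is lambda(k) = (-1)^Omega(k), where Omega(k) counts the prime factors of k with multiplicity.
Factoring: 208 = 2 * 2 * 2 * 2 * 13, so Omega(208) = 5.
lambda(208) = (-1)^5 = -1.

-1


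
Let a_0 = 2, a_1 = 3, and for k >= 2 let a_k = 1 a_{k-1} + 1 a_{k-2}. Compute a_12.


Iterating the recurrence forward:
a_0 = 2
a_1 = 3
a_2 = 1*3 + 1*2 = 5
a_3 = 1*5 + 1*3 = 8
a_4 = 1*8 + 1*5 = 13
a_5 = 1*13 + 1*8 = 21
a_6 = 1*21 + 1*13 = 34
a_7 = 1*34 + 1*21 = 55
a_8 = 1*55 + 1*34 = 89
a_9 = 1*89 + 1*55 = 144
a_10 = 1*144 + 1*89 = 233
a_11 = 1*233 + 1*144 = 377
a_12 = 1*377 + 1*233 = 610
So a_12 = 610.

610


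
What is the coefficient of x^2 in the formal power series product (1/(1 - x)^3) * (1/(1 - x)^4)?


Combine the factors: (1/(1 - x)^3) * (1/(1 - x)^4) = 1/(1 - x)^7.
Then use 1/(1 - x)^r = sum_{k>=0} C(k + r - 1, r - 1) x^k with r = 7 and k = 2:
C(8, 6) = 28.

28


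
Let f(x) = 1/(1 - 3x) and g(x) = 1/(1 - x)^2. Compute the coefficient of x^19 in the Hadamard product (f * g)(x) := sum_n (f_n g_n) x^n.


f has coefficients f_k = 3^k. For g = 1/(1 - x)^2 the coefficient is g_k = C(k + 1, 1) = k + 1. The Hadamard coefficient is (f * g)_k = 3^k * (k + 1).
For k = 19: 3^19 * 20 = 1162261467 * 20 = 23245229340.

23245229340


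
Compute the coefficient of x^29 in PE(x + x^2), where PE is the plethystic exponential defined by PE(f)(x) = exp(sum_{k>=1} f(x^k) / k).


With f(x) = x + x^2, the exponent is sum_{k>=1} (x^k + x^(2k)) / k = -ln(1 - x) - ln(1 - x^2). Exponentiating:
PE(x + x^2) = 1 / ((1 - x)(1 - x^2)).
This is the generating function for partitions of n into parts of size 1 or 2. The number of 2's can be any j in 0..14, and the rest are 1's, so
[x^29] = floor(29/2) + 1 = 15.

15


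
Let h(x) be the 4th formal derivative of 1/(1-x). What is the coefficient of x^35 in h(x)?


Differentiating 4 times: d^4/dx^4 [1/(1-x)] = 4!/(1-x)^5.
The expansion 1/(1-x)^5 = sum_{k>=0} C(k+4, 4) x^k, so the coefficient of x^n in 4!/(1-x)^5 is 4! * C(n+4, 4).
For n = 35: 24 * C(39, 4) = 24 * 82251 = 1974024

1974024


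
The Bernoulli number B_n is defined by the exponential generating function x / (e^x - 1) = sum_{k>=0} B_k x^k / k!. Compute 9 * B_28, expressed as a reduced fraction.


Bernoulli numbers can also be computed recursively via B_0 = 1 and sum_{j=0}^{m} C(m+1, j) B_j = 0 for m >= 1. Odd-index Bernoulli numbers vanish for k >= 3.
Computing B_28 = -23749461029/870, so 9 * B_28 = 9 * -23749461029/870 = -71248383087/290.

-71248383087/290


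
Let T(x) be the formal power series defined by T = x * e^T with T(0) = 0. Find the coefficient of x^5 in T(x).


Apply the Lagrange inversion formula: if T = x * phi(T) with phi(t) = e^t, then
[x^n] T = (1/n) [t^(n-1)] phi(t)^n = (1/n) [t^(n-1)] e^(n t) = (1/n) * n^(n-1) / (n-1)! = n^(n-1) / n!.
When c = 1 this is the Cayley count of rooted labeled trees on n vertices, divided by n!.
For n = 5: 5^4 / 5! = 625/120 = 125/24.

125/24


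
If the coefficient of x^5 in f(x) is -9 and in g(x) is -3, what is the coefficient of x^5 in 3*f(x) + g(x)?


Scalar multiplication scales coefficients: 3 * -9 = -27.
Then add the g coefficient: -27 + -3
= -30

-30


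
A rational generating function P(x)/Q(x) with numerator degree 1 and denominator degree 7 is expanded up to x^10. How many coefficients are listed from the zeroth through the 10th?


Expanding up to x^10 gives the coefficients for x^0, x^1, ..., x^10.
That is 10 + 1 = 11 coefficients in total.

11


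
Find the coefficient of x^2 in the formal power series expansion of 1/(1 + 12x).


Write 1/(1 + c x) = 1/(1 - (-c) x) and apply the geometric-series identity
1/(1 - y) = sum_{k>=0} y^k to get 1/(1 + c x) = sum_{k>=0} (-c)^k x^k.
So the coefficient of x^k is (-c)^k = (-1)^k * c^k.
Here c = 12 and k = 2:
(-12)^2 = 1 * 144 = 144

144


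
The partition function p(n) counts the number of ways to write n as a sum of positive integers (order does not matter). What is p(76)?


Using the generating function prod_{k>=1} 1/(1-x^k), we compute p(76).
By dynamic programming over parts 1 through 76:
p(76) = 9289091

9289091


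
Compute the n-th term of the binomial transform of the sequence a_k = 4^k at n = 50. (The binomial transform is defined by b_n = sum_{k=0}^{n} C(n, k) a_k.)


With a_k = 4^k, b_n = sum_{k=0}^{n} C(n, k) 4^k = (1 + 4)^n by the binomial theorem.
For n = 50: (1 + 4)^50 = 5^50 = 88817841970012523233890533447265625.

88817841970012523233890533447265625


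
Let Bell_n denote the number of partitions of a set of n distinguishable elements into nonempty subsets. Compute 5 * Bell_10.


Bell_10 can be computed from the Bell triangle or from Dobinski's identity Bell_n = (1/e) * sum_{k>=0} k^n / k!.
Computing Bell_10 = 115975.
Then 5 * 115975 = 579875.

579875


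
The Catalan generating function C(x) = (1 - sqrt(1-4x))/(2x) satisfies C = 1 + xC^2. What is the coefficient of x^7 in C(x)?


Substituting x -> x scales the n-th coefficient by 1, so [x^7] C(x) = C_7.
C_7 = C(2*7, 7)/(8) = 3432/8 = 429.
= 429.

429


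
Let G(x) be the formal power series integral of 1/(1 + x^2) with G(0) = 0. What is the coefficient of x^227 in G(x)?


1/(1 + x^2) = sum_{j>=0} (-1)^j x^(2j). Integrating termwise with G(0) = 0:
G(x) = sum_{j>=0} (-1)^j x^(2j+1) / (2j+1) = arctan(x).
Only odd powers are nonzero. For x^227 write 227 = 2*113 + 1, giving
(-1)^113 / 227 = -1/227 = -1/227.

-1/227


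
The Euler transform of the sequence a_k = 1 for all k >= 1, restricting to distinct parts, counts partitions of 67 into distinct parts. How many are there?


Partitions of 67 into distinct parts can be computed via generating function.
Product (1+x)(1+x^2)(1+x^3)...
The coefficient of x^67 = 22250

22250


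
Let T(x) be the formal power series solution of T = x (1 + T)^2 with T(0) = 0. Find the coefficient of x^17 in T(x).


Apply the Lagrange inversion formula: if T = x * phi(T) with phi(t) = (1 + t)^2, then [x^n] T = (1/n) [t^(n-1)] phi(t)^n = (1/n) [t^(n-1)] (1 + t)^(2n) = (1/n) C(2n, n-1).
Using the identity C(2n, n-1) = C(2n, n) * n / (n+1), the unscaled factor equals C(2n, n) / (n+1) = C_n, the n-th Catalan number.
For n = 17: C_17 = C(34, 17) / 18 = 2333606220/18 = 129644790 = 129644790.

129644790


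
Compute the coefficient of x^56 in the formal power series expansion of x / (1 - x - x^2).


Let f(x) = sum_{k>=0} a_k x^k. Multiplying f(x) * (1 - x - x^2) = x and matching coefficients gives a_0 = 0, a_1 = 1, and a_k = a_{k-1} + a_{k-2} for k >= 2. These are the Fibonacci numbers F_k.
Iterating from F_0 = 0, F_1 = 1:
F_0=0, F_1=1, F_2=1, F_3=2, F_4=3, F_5=5, F_6=8, F_7=13, F_8=21, F_9=34, ...
F_56 = 225851433717.

225851433717


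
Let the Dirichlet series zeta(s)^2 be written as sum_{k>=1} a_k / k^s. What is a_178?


The Dirichlet convolution of the constant function 1 with itself gives (1 * 1)(k) = sum_{d | k} 1 = d(k), the number of positive divisors of k.
Since zeta(s) = sum_{k>=1} 1/k^s, we have zeta(s)^2 = sum_{k>=1} d(k)/k^s, so a_k = d(k).
For k = 178: the divisors are 1, 2, 89, 178.
Count = 4.

4


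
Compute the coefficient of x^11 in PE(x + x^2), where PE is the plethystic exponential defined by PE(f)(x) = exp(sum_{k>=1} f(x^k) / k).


With f(x) = x + x^2, the exponent is sum_{k>=1} (x^k + x^(2k)) / k = -ln(1 - x) - ln(1 - x^2). Exponentiating:
PE(x + x^2) = 1 / ((1 - x)(1 - x^2)).
This is the generating function for partitions of n into parts of size 1 or 2. The number of 2's can be any j in 0..5, and the rest are 1's, so
[x^11] = floor(11/2) + 1 = 6.

6


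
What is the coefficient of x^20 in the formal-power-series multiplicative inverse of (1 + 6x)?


The inverse is 1/(1 + 6x). Apply the geometric identity 1/(1 - y) = sum_{k>=0} y^k with y = -6x:
1/(1 + 6x) = sum_{k>=0} (-6)^k x^k.
So the coefficient of x^20 is (-6)^20 = 3656158440062976.

3656158440062976


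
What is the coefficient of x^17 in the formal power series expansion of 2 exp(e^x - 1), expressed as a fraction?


exp(e^x - 1) is the exponential generating function for the Bell numbers Bell_k: exp(e^x - 1) = sum_{k>=0} Bell_k x^k / k!.
So the coefficient of x^17 in 2 exp(e^x - 1) is 2 Bell_17 / 17!.
Computing: Bell_17 = 82864869804 and 17! = 355687428096000, giving
2 * 82864869804/355687428096000 = 255755771/548900352000.

255755771/548900352000


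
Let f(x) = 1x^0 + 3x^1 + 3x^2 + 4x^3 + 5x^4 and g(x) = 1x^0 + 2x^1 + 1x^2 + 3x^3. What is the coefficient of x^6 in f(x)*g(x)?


Cauchy product at x^6:
4*3 + 5*1
= 17

17


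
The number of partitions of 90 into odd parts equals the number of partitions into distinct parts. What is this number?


Computing partitions of 90 into odd parts (1, 3, 5, ...):
Using the generating function prod_{k>=0} 1/(1-x^(2k+1)),
the count is 189586

189586


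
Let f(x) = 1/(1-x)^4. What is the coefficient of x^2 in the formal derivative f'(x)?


Differentiate: d/dx [ 1/(1-x)^r ] = r / (1-x)^(r+1).
Here r = 4, so f'(x) = 4 / (1-x)^5.
The expansion of 1/(1-x)^(r+1) has coefficient of x^n equal to C(n+r, r).
So the coefficient of x^2 in f'(x) is
4 * C(6, 4) = 4 * 15 = 60

60


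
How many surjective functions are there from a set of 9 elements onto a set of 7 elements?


By inclusion-exclusion on which target elements are missed, the number of surjections from an n-set onto a k-set is
surj(n, k) = sum_{j=0}^{k} (-1)^j C(k, j) (k - j)^n.
Equivalently surj(n, k) = k! * S(n, k), where S(n, k) is the Stirling number of the second kind.
For n = 9, k = 7:
S(9, 7) = 462, so
surj = 7! * 462 = 5040 * 462 = 2328480.

2328480


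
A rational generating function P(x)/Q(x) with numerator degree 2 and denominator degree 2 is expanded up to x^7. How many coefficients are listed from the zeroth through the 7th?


Expanding up to x^7 gives the coefficients for x^0, x^1, ..., x^7.
That is 7 + 1 = 8 coefficients in total.

8


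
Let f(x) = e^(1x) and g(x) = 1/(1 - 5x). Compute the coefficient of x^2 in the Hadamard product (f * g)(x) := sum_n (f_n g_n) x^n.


Expanding: f_k = 1^k/k! (from e^(1x)) and g_k = 5^k (from 1/(1 - 5x)). So the Hadamard coefficient (f * g)_k = 1^k 5^k / k! = (5)^k / k!.
For k = 2: 5^2/2! = 25/2 = 25/2.

25/2


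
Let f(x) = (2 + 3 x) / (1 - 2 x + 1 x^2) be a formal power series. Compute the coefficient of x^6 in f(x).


Write f(x) = sum_{k>=0} a_k x^k. Multiplying both sides by 1 - 2 x + 1 x^2 gives
(1 - 2 x + 1 x^2) sum_{k>=0} a_k x^k = 2 + 3 x.
Matching coefficients:
 x^0: a_0 = 2
 x^1: a_1 - 2 a_0 = 3  =>  a_1 = 2*2 + 3 = 7
 x^k (k >= 2): a_k = 2 a_{k-1} - 1 a_{k-2}.
Iterating: a_2 = 12, a_3 = 17, a_4 = 22, a_5 = 27, a_6 = 32.
So the coefficient of x^6 is 32.

32


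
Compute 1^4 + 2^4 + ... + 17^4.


This power sum has a closed form given by Faulhaber's formula
sum_{k=1}^{m} k^p = (1 / (p + 1)) * sum_{j=0}^{p} C(p + 1, j) B_j m^(p + 1 - j),
but for small m direct computation is fastest:
1 + 16 + 81 + 256 + 625 + 1296 + 2401 + 4096 + 6561 + 10000 + 14641 + 20736 + 28561 + 38416 + 50625 + 65536 + 83521 = 327369.

327369


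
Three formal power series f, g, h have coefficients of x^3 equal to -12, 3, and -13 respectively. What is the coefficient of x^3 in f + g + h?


Series addition is componentwise:
-12 + 3 + -13
= -22

-22


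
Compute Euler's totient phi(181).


phi(n) counts integers in [1, n] coprime to n. Using the multiplicative formula phi(n) = n * prod_{p | n} (1 - 1/p):
181 = 181, so
phi(181) = 181 * (1 - 1/181) = 180.

180


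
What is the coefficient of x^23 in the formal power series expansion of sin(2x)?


The Maclaurin series is sin(t) = sum_{k>=0} (-1)^k t^(2k+1) / (2k+1)!, so substituting t = 2x, only odd powers of x are nonzero, with coefficient of x^(2k+1) equal to (-1)^k 2^(2k+1) / (2k+1)!.
Write 23 = 2*11 + 1, giving the coefficient (-1)^11 * 2^23 / 23! = -8388608/25852016738884976640000 = -16/49308808782358125.

-16/49308808782358125


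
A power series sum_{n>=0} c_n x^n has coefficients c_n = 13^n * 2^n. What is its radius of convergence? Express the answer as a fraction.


By the root test (Cauchy-Hadamard), the radius is R = 1 / limsup_n |c_n|^(1/n).
Here |c_n|^(1/n) = (13^n * 2^n)^(1/n) = 13 * 2 = 26 for all n.
So R = 1/26 = 1/26.

1/26


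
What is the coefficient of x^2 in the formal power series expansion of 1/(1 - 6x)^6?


The general identity 1/(1 - c x)^r = sum_{k>=0} c^k C(k + r - 1, r - 1) x^k follows by substituting y = c x into 1/(1 - y)^r = sum_{k>=0} C(k + r - 1, r - 1) y^k.
For c = 6, r = 6, k = 2:
6^2 * C(7, 5) = 36 * 21 = 756.

756


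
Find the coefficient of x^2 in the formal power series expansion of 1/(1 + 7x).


Write 1/(1 + c x) = 1/(1 - (-c) x) and apply the geometric-series identity
1/(1 - y) = sum_{k>=0} y^k to get 1/(1 + c x) = sum_{k>=0} (-c)^k x^k.
So the coefficient of x^k is (-c)^k = (-1)^k * c^k.
Here c = 7 and k = 2:
(-7)^2 = 1 * 49 = 49

49


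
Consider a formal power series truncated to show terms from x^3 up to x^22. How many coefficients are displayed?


From x^3 to x^22 inclusive, the count is 22 - 3 + 1 = 20.

20


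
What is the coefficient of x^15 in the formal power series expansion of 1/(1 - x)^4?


The negative binomial / multiset identity is
1/(1 - x)^r = sum_{k>=0} C(k + r - 1, r - 1) x^k.
Here r = 4 and k = 15, so the coefficient is
C(15 + 3, 3) = C(18, 3)
= 816

816


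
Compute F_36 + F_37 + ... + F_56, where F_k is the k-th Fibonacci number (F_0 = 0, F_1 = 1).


Use the identity sum_{k=0}^{N} F_k = F_{N+2} - 1 (which follows from F_{k+2} - F_{k+1} = F_k). Then
sum_{k=36}^{56} F_k = (F_{58} - 1) - (F_{37} - 1) = F_{58} - F_{37}.
Computing: F_{58} = 591286729879, F_{37} = 24157817, so
Sum = 591286729879 - 24157817 = 591262572062.

591262572062


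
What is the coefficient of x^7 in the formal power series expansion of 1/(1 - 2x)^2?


The general identity 1/(1 - c x)^r = sum_{k>=0} c^k C(k + r - 1, r - 1) x^k follows by substituting y = c x into 1/(1 - y)^r = sum_{k>=0} C(k + r - 1, r - 1) y^k.
For c = 2, r = 2, k = 7:
2^7 * C(8, 1) = 128 * 8 = 1024.

1024


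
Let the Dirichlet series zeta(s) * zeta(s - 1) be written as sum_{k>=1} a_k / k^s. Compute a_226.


Convolution gives a_k = sum_{d | k} d * 1 = sum_{d | k} d = sigma(k), the sum of positive divisors of k.
For k = 226, the divisors are 1, 2, 113, 226, so
sigma(226) = 1 + 2 + 113 + 226 = 342.

342


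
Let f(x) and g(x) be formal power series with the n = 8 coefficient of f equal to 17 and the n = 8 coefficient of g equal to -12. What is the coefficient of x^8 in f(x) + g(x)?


Addition of formal power series is termwise.
The coefficient of x^8 in f + g = 17 + -12
= 5

5


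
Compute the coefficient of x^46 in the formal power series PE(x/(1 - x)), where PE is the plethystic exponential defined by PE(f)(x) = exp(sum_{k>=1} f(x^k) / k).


For f(x) = x/(1 - x) we have
sum_{k>=1} f(x^k) / k = sum_{k>=1} (1/k) * x^k / (1 - x^k) = sum_{k, m >= 1} x^(k m) / k,
which after exponentiating simplifies to
PE(x/(1 - x)) = prod_{k>=1} 1 / (1 - x^k).
This is the generating function for the partition function p(n), so the coefficient of x^46 is p(46).
Computing p(46) by dynamic programming over parts 1, 2, ..., 46: p(46) = 105558.

105558


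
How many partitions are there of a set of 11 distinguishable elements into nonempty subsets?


Bell_11 can be computed from the Bell triangle or from Dobinski's identity Bell_n = (1/e) * sum_{k>=0} k^n / k!.
Computing Bell_11 = 678570.

678570


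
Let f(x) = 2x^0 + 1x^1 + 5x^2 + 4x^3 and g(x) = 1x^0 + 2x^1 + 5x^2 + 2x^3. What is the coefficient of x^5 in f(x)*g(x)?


Cauchy product at x^5:
5*2 + 4*5
= 30

30


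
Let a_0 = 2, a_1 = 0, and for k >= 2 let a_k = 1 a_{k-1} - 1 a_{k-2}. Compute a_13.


Iterating the recurrence forward:
a_0 = 2
a_1 = 0
a_2 = 1*0 - 1*2 = -2
a_3 = 1*-2 - 1*0 = -2
a_4 = 1*-2 - 1*-2 = 0
a_5 = 1*0 - 1*-2 = 2
a_6 = 1*2 - 1*0 = 2
a_7 = 1*2 - 1*2 = 0
a_8 = 1*0 - 1*2 = -2
a_9 = 1*-2 - 1*0 = -2
a_10 = 1*-2 - 1*-2 = 0
a_11 = 1*0 - 1*-2 = 2
a_12 = 1*2 - 1*0 = 2
a_13 = 1*2 - 1*2 = 0
So a_13 = 0.

0


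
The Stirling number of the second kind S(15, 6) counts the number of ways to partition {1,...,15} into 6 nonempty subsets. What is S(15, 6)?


Using the explicit formula S(n,k) = (1/k!) sum_{j=0}^{k} (-1)^(k-j) C(k,j) j^n:
S(15, 6) = 420693273
Equivalently, S(n,k) is n! times the coefficient of x^n in the EGF (e^x - 1)^k / k!.

420693273


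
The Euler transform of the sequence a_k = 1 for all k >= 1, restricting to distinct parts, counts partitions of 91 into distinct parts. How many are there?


Partitions of 91 into distinct parts can be computed via generating function.
Product (1+x)(1+x^2)(1+x^3)...
The coefficient of x^91 = 206848

206848


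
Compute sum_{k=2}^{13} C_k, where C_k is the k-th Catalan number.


C_2 through C_13: 2, 5, 14, 42, 132, 429, 1430, 4862, 16796, 58786, 208012, 742900
Sum = 2 + 5 + 14 + 42 + 132 + 429 + 1430 + 4862 + 16796 + 58786 + 208012 + 742900
= 1033410

1033410


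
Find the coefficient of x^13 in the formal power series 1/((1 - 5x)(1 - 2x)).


By partial fractions or Cauchy convolution:
The coefficient equals sum_{k=0}^{13} 5^k * 2^(13-k).
= 2034499747

2034499747


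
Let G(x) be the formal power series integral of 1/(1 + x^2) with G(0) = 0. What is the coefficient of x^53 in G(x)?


1/(1 + x^2) = sum_{j>=0} (-1)^j x^(2j). Integrating termwise with G(0) = 0:
G(x) = sum_{j>=0} (-1)^j x^(2j+1) / (2j+1) = arctan(x).
Only odd powers are nonzero. For x^53 write 53 = 2*26 + 1, giving
(-1)^26 / 53 = 1/53 = 1/53.

1/53


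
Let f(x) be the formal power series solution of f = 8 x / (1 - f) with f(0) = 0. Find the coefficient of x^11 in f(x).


Apply Lagrange inversion: f = 8 x * phi(f) with phi(t) = 1/(1 - t), so
[x^n] f = 8^n * (1/n) [t^(n-1)] phi(t)^n = 8^n * (1/n) [t^(n-1)] (1 - t)^(-n) = 8^n * (1/n) C(2n - 2, n - 1) = 8^n * C_{n-1}.
For n = 11: C_10 = C(20, 10) / 11 = 184756/11 = 16796.
With the 8^11 = 8589934592 factor, the coefficient is 8589934592 * 16796 = 144276541407232.

144276541407232


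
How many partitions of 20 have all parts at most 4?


Using the generating function (1-x)^(-1)(1-x^2)^(-1)...(1-x^4)^(-1),
the coefficient of x^20 counts these restricted partitions.
Result = 108

108


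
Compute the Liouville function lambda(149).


The Liouville function is lambda(k) = (-1)^Omega(k), where Omega(k) counts the prime factors of k with multiplicity.
Factoring: 149 = 149, so Omega(149) = 1.
lambda(149) = (-1)^1 = -1.

-1


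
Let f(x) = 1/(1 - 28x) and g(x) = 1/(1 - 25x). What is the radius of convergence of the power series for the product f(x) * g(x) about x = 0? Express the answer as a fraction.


The radius of 1/(1 - 28x) is 1/28 (nearest singularity at x = 1/28), and the radius of 1/(1 - 25x) is 1/25.
The product f(x)*g(x) = 1/((1 - 28x)(1 - 25x)) has singularities at both 1/28 and 1/25, so its radius of convergence is the distance to the nearest one:
min(1/28, 1/25) = 1/28.

1/28


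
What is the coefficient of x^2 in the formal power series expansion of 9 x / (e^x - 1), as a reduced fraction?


The exponential generating function for Bernoulli numbers is
x / (e^x - 1) = sum_{k>=0} B_k x^k / k!.
So the coefficient of x^2 in 9 x / (e^x - 1) is 9 B_2 / 2!.
Computing: B_2 = 1/6, 2! = 2, giving
9 * 1/6 / 2 = 3/4.

3/4


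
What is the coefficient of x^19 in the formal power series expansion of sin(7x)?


The Maclaurin series is sin(t) = sum_{k>=0} (-1)^k t^(2k+1) / (2k+1)!, so substituting t = 7x, only odd powers of x are nonzero, with coefficient of x^(2k+1) equal to (-1)^k 7^(2k+1) / (2k+1)!.
Write 19 = 2*9 + 1, giving the coefficient (-1)^9 * 7^19 / 19! = -11398895185373143/121645100408832000 = -232630513987207/2482553069568000.

-232630513987207/2482553069568000


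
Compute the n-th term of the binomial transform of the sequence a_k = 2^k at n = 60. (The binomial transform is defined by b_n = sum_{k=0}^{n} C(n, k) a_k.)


With a_k = 2^k, b_n = sum_{k=0}^{n} C(n, k) 2^k = (1 + 2)^n by the binomial theorem.
For n = 60: (1 + 2)^60 = 3^60 = 42391158275216203514294433201.

42391158275216203514294433201


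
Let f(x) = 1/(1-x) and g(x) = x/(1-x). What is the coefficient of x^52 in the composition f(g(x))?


First simplify the composition: f(g(x)) = 1/(1 - x/(1-x)) = (1-x)/((1-x) - x) = (1-x)/(1-2x).
Now extract the coefficient. Write (1-x)/(1-2x) = 1/(1-2x) - x/(1-2x).
The coefficient of x^n in 1/(1-2x) is 2^n, and in x/(1-2x) is 2^(n-1) (for n >= 1).
So the coefficient of x^52 is 2^52 - 2^51 = 4503599627370496 - 2251799813685248 = 2251799813685248.

2251799813685248


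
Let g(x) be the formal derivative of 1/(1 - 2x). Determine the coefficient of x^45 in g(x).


Differentiate termwise: d/dx sum_{k>=0} 2^k x^k = sum_{k>=1} k 2^k x^(k-1) = sum_{j>=0} (j+1) 2^(j+1) x^j.
Equivalently, d/dx [1/(1 - 2x)] = 2/(1 - 2x)^2.
For j = 45: 46 * 2^46 = 46 * 70368744177664 = 3236962232172544.

3236962232172544


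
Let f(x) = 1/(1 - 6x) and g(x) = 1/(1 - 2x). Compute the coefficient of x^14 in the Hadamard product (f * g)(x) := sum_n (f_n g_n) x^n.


f has coefficients f_k = 6^k and g has coefficients g_k = 2^k, so the Hadamard product has coefficient (f*g)_k = 6^k * 2^k = 12^k.
For k = 14: 12^14 = 1283918464548864.

1283918464548864


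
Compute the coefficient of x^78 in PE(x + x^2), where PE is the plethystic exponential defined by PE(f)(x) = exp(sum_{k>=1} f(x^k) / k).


With f(x) = x + x^2, the exponent is sum_{k>=1} (x^k + x^(2k)) / k = -ln(1 - x) - ln(1 - x^2). Exponentiating:
PE(x + x^2) = 1 / ((1 - x)(1 - x^2)).
This is the generating function for partitions of n into parts of size 1 or 2. The number of 2's can be any j in 0..39, and the rest are 1's, so
[x^78] = floor(78/2) + 1 = 40.

40


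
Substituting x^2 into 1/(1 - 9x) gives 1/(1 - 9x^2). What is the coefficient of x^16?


The coefficient of x^(2m) in 1/(1 - 9x^2) is 9^m.
With n = 16 = 2*8, the coefficient is 9^8 = 43046721.

43046721


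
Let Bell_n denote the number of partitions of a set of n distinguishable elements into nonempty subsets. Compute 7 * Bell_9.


Bell_9 can be computed from the Bell triangle or from Dobinski's identity Bell_n = (1/e) * sum_{k>=0} k^n / k!.
Computing Bell_9 = 21147.
Then 7 * 21147 = 148029.

148029


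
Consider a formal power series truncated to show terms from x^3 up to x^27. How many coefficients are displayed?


From x^3 to x^27 inclusive, the count is 27 - 3 + 1 = 25.

25


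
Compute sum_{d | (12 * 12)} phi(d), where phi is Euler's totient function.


First, 12 * 12 = 144. One classical identity is sum_{d | n} phi(d) = n (each k in [1, n] has a unique gcd with n, and among the k's with gcd(k, n) = n/d there are phi(d) of them). So the sum equals 144. We also verify directly:
Divisors of 144: 1, 2, 3, 4, 6, 8, 9, 12, 16, 18, 24, 36, 48, 72, 144.
phi values: 1, 1, 2, 2, 2, 4, 6, 4, 8, 6, 8, 12, 16, 24, 48.
Sum = 144.

144


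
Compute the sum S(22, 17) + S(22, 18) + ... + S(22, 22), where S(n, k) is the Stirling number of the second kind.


By definition, S(n, k) counts partitions of an n-set into exactly k nonempty blocks.
Computing row n = 22 for k = 17..22:
S(22, k): 1404142047, 53374629, 1389850, 23485, 231, 1
Sum = 1458930243.

1458930243


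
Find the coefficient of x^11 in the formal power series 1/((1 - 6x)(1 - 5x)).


By partial fractions or Cauchy convolution:
The coefficient equals sum_{k=0}^{11} 6^k * 5^(11-k).
= 1932641711

1932641711


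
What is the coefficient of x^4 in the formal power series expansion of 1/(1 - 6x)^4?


The general identity 1/(1 - c x)^r = sum_{k>=0} c^k C(k + r - 1, r - 1) x^k follows by substituting y = c x into 1/(1 - y)^r = sum_{k>=0} C(k + r - 1, r - 1) y^k.
For c = 6, r = 4, k = 4:
6^4 * C(7, 3) = 1296 * 35 = 45360.

45360


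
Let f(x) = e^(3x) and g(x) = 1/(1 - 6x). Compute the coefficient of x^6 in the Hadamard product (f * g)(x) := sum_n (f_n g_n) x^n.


Expanding: f_k = 3^k/k! (from e^(3x)) and g_k = 6^k (from 1/(1 - 6x)). So the Hadamard coefficient (f * g)_k = 3^k 6^k / k! = (18)^k / k!.
For k = 6: 18^6/6! = 34012224/720 = 236196/5.

236196/5


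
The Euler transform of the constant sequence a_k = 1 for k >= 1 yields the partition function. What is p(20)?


The Euler transform converts the sequence a_k = 1 into the number of integer partitions.
Using the recurrence or dynamic programming:
p(20) = 627

627


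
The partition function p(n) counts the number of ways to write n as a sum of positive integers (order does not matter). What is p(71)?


Using the generating function prod_{k>=1} 1/(1-x^k), we compute p(71).
By dynamic programming over parts 1 through 71:
p(71) = 4697205

4697205


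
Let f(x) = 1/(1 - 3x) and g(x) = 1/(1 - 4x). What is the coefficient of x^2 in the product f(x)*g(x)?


The coefficient of x^n in f*g is the Cauchy product: sum_{k=0}^{n} a^k * b^(n-k).
With a=3, b=4, n=2:
sum_{k=0}^{2} 3^k * 4^(2-k)
= 37

37


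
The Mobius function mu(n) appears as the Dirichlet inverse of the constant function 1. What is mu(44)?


44 has a squared prime factor, so mu(44) = 0.
Factorization reveals a repeated prime.

0


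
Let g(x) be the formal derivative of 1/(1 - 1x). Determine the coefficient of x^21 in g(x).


Differentiate termwise: d/dx sum_{k>=0} 1^k x^k = sum_{k>=1} k 1^k x^(k-1) = sum_{j>=0} (j+1) 1^(j+1) x^j.
Equivalently, d/dx [1/(1 - 1x)] = 1/(1 - 1x)^2.
For j = 21: 22 * 1^22 = 22 * 1 = 22.

22


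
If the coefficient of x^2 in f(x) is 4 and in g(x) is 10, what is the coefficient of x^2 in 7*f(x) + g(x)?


Scalar multiplication scales coefficients: 7 * 4 = 28.
Then add the g coefficient: 28 + 10
= 38

38


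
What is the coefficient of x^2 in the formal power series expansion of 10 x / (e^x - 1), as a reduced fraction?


The exponential generating function for Bernoulli numbers is
x / (e^x - 1) = sum_{k>=0} B_k x^k / k!.
So the coefficient of x^2 in 10 x / (e^x - 1) is 10 B_2 / 2!.
Computing: B_2 = 1/6, 2! = 2, giving
10 * 1/6 / 2 = 5/6.

5/6


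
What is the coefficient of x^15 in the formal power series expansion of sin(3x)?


The Maclaurin series is sin(t) = sum_{k>=0} (-1)^k t^(2k+1) / (2k+1)!, so substituting t = 3x, only odd powers of x are nonzero, with coefficient of x^(2k+1) equal to (-1)^k 3^(2k+1) / (2k+1)!.
Write 15 = 2*7 + 1, giving the coefficient (-1)^7 * 3^15 / 15! = -14348907/1307674368000 = -19683/1793792000.

-19683/1793792000


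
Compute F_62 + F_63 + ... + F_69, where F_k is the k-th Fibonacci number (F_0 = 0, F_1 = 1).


Use the identity sum_{k=0}^{N} F_k = F_{N+2} - 1 (which follows from F_{k+2} - F_{k+1} = F_k). Then
sum_{k=62}^{69} F_k = (F_{71} - 1) - (F_{63} - 1) = F_{71} - F_{63}.
Computing: F_{71} = 308061521170129, F_{63} = 6557470319842, so
Sum = 308061521170129 - 6557470319842 = 301504050850287.

301504050850287


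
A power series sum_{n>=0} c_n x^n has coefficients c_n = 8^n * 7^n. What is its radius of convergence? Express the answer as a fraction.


By the root test (Cauchy-Hadamard), the radius is R = 1 / limsup_n |c_n|^(1/n).
Here |c_n|^(1/n) = (8^n * 7^n)^(1/n) = 8 * 7 = 56 for all n.
So R = 1/56 = 1/56.

1/56


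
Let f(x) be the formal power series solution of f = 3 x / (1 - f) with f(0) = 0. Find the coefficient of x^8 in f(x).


Apply Lagrange inversion: f = 3 x * phi(f) with phi(t) = 1/(1 - t), so
[x^n] f = 3^n * (1/n) [t^(n-1)] phi(t)^n = 3^n * (1/n) [t^(n-1)] (1 - t)^(-n) = 3^n * (1/n) C(2n - 2, n - 1) = 3^n * C_{n-1}.
For n = 8: C_7 = C(14, 7) / 8 = 3432/8 = 429.
With the 3^8 = 6561 factor, the coefficient is 6561 * 429 = 2814669.

2814669


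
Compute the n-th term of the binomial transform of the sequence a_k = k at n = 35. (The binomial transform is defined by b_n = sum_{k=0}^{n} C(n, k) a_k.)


With a_k = k, b_n = sum_{k=0}^{n} C(n, k) k. Using k * C(n, k) = n * C(n-1, k-1) gives b_n = n * sum_{k>=1} C(n-1, k-1) = n * 2^(n-1).
For n = 35: 35 * 2^34 = 35 * 17179869184 = 601295421440.

601295421440


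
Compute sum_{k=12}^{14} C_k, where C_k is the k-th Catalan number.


C_12 through C_14: 208012, 742900, 2674440
Sum = 208012 + 742900 + 2674440
= 3625352

3625352


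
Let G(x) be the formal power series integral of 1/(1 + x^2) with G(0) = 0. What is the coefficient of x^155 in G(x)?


1/(1 + x^2) = sum_{j>=0} (-1)^j x^(2j). Integrating termwise with G(0) = 0:
G(x) = sum_{j>=0} (-1)^j x^(2j+1) / (2j+1) = arctan(x).
Only odd powers are nonzero. For x^155 write 155 = 2*77 + 1, giving
(-1)^77 / 155 = -1/155 = -1/155.

-1/155


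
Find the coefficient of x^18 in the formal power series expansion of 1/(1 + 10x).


Write 1/(1 + c x) = 1/(1 - (-c) x) and apply the geometric-series identity
1/(1 - y) = sum_{k>=0} y^k to get 1/(1 + c x) = sum_{k>=0} (-c)^k x^k.
So the coefficient of x^k is (-c)^k = (-1)^k * c^k.
Here c = 10 and k = 18:
(-10)^18 = 1 * 1000000000000000000 = 1000000000000000000

1000000000000000000


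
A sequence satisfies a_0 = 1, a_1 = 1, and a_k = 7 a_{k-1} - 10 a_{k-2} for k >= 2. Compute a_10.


The characteristic equation is t^2 - 7 t + 10 = 0, with roots r_1 = 5 and r_2 = 2 (so c_1 = r_1 + r_2, c_2 = -r_1 r_2 as required).
One can use the closed form a_n = A r_1^n + B r_2^n, but direct iteration is more reliable:
a_0 = 1, a_1 = 1, a_2 = -3, a_3 = -31, a_4 = -187, a_5 = -999, a_6 = -5123, a_7 = -25871, a_8 = -129867, a_9 = -650359, a_10 = -3253843.
So a_10 = -3253843.

-3253843


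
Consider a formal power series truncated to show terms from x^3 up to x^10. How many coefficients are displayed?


From x^3 to x^10 inclusive, the count is 10 - 3 + 1 = 8.

8


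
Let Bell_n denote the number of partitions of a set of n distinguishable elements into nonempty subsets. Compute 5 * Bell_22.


Bell_22 can be computed from the Bell triangle or from Dobinski's identity Bell_n = (1/e) * sum_{k>=0} k^n / k!.
Computing Bell_22 = 4506715738447323.
Then 5 * 4506715738447323 = 22533578692236615.

22533578692236615


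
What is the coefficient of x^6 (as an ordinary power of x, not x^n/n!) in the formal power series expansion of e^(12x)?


The exponential series is e^y = sum_{k>=0} y^k / k!. Substituting y = 12x gives
e^(12x) = sum_{k>=0} 12^k x^k / k!.
So the coefficient of x^n is a^n/n! with a = 12, n = 6:
12^6 / 6! = 2985984/720 = 20736/5

20736/5


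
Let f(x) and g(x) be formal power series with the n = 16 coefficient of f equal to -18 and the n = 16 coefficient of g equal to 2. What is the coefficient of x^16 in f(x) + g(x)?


Addition of formal power series is termwise.
The coefficient of x^16 in f + g = -18 + 2
= -16

-16


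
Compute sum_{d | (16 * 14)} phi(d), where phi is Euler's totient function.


First, 16 * 14 = 224. One classical identity is sum_{d | n} phi(d) = n (each k in [1, n] has a unique gcd with n, and among the k's with gcd(k, n) = n/d there are phi(d) of them). So the sum equals 224. We also verify directly:
Divisors of 224: 1, 2, 4, 7, 8, 14, 16, 28, 32, 56, 112, 224.
phi values: 1, 1, 2, 6, 4, 6, 8, 12, 16, 24, 48, 96.
Sum = 224.

224


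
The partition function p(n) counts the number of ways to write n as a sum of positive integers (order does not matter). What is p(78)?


Using the generating function prod_{k>=1} 1/(1-x^k), we compute p(78).
By dynamic programming over parts 1 through 78:
p(78) = 12132164

12132164


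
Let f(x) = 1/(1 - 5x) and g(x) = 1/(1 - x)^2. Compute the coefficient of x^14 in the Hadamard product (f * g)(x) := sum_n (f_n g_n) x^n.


f has coefficients f_k = 5^k. For g = 1/(1 - x)^2 the coefficient is g_k = C(k + 1, 1) = k + 1. The Hadamard coefficient is (f * g)_k = 5^k * (k + 1).
For k = 14: 5^14 * 15 = 6103515625 * 15 = 91552734375.

91552734375


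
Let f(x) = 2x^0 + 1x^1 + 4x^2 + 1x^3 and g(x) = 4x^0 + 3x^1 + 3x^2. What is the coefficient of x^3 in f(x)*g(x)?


Cauchy product at x^3:
1*3 + 4*3 + 1*4
= 19

19


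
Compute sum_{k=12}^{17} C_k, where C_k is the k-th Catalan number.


C_12 through C_17: 208012, 742900, 2674440, 9694845, 35357670, 129644790
Sum = 208012 + 742900 + 2674440 + 9694845 + 35357670 + 129644790
= 178322657

178322657


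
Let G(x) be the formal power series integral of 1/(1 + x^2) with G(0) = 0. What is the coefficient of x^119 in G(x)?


1/(1 + x^2) = sum_{j>=0} (-1)^j x^(2j). Integrating termwise with G(0) = 0:
G(x) = sum_{j>=0} (-1)^j x^(2j+1) / (2j+1) = arctan(x).
Only odd powers are nonzero. For x^119 write 119 = 2*59 + 1, giving
(-1)^59 / 119 = -1/119 = -1/119.

-1/119


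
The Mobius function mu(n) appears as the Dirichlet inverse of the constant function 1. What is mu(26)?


26 = 2 * 13 (all distinct primes).
mu(26) = (-1)^2 = 1

1


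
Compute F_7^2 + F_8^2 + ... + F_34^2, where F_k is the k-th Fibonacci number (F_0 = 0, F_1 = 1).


There is a standard identity sum_{k=0}^{N} F_k^2 = F_N * F_{N+1} (proved inductively from the telescoping relation F_k^2 = F_k F_{k+1} - F_{k-1} F_k). Then
sum_{k=7}^{34} F_k^2 = F_34 F_35 - F_6 F_7.
Computing: F_34 = 5702887, F_35 = 9227465, F_6 = 8, F_7 = 13.
Sum = 5702887 * 9227465 - 8 * 13 = 52623190191351.

52623190191351


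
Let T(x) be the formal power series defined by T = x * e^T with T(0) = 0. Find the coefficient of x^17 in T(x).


Apply the Lagrange inversion formula: if T = x * phi(T) with phi(t) = e^t, then
[x^n] T = (1/n) [t^(n-1)] phi(t)^n = (1/n) [t^(n-1)] e^(n t) = (1/n) * n^(n-1) / (n-1)! = n^(n-1) / n!.
When c = 1 this is the Cayley count of rooted labeled trees on n vertices, divided by n!.
For n = 17: 17^16 / 17! = 48661191875666868481/355687428096000 = 2862423051509815793/20922789888000.

2862423051509815793/20922789888000


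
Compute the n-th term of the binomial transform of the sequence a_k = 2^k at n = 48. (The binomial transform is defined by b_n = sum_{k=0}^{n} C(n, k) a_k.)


With a_k = 2^k, b_n = sum_{k=0}^{n} C(n, k) 2^k = (1 + 2)^n by the binomial theorem.
For n = 48: (1 + 2)^48 = 3^48 = 79766443076872509863361.

79766443076872509863361


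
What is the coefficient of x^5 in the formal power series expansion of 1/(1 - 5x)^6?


The general identity 1/(1 - c x)^r = sum_{k>=0} c^k C(k + r - 1, r - 1) x^k follows by substituting y = c x into 1/(1 - y)^r = sum_{k>=0} C(k + r - 1, r - 1) y^k.
For c = 5, r = 6, k = 5:
5^5 * C(10, 5) = 3125 * 252 = 787500.

787500


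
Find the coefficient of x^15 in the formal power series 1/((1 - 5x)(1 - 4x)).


By partial fractions or Cauchy convolution:
The coefficient equals sum_{k=0}^{15} 5^k * 4^(15-k).
= 148292923329

148292923329


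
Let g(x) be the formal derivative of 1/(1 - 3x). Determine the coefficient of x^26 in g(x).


Differentiate termwise: d/dx sum_{k>=0} 3^k x^k = sum_{k>=1} k 3^k x^(k-1) = sum_{j>=0} (j+1) 3^(j+1) x^j.
Equivalently, d/dx [1/(1 - 3x)] = 3/(1 - 3x)^2.
For j = 26: 27 * 3^27 = 27 * 7625597484987 = 205891132094649.

205891132094649
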